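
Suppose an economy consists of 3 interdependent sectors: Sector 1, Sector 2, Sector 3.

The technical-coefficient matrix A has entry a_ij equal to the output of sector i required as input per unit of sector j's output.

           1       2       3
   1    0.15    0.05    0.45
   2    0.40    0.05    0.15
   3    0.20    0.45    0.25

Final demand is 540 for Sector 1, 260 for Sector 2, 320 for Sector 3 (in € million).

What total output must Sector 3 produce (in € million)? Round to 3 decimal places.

x_3 = 1516.359

I − A =
  [   0.85    -0.05    -0.45]
  [  -0.40     0.95    -0.15]
  [  -0.20    -0.45     0.75]
Cofactors of I−A, C_ij = (−1)^(i+j)·(minor ij) (rows/columns in the sector order above):
  C_11 = (0.95)(0.75) − (-0.15)(-0.45) = 0.6450
  C_12 = −[(-0.40)(0.75) − (-0.15)(-0.20)] = 0.3300
  C_13 = (-0.40)(-0.45) − (0.95)(-0.20) = 0.3700
  C_21 = −[(-0.05)(0.75) − (-0.45)(-0.45)] = 0.2400
  C_22 = (0.85)(0.75) − (-0.45)(-0.20) = 0.5475
  C_23 = −[(0.85)(-0.45) − (-0.05)(-0.20)] = 0.3925
  C_31 = (-0.05)(-0.15) − (-0.45)(0.95) = 0.4350
  C_32 = −[(0.85)(-0.15) − (-0.45)(-0.40)] = 0.3075
  C_33 = (0.85)(0.95) − (-0.05)(-0.40) = 0.7875
det(I−A) = Σ_j (I−A)_1j·C_1j = (0.85)(0.6450) + (-0.05)(0.3300) + (-0.45)(0.3700) = 0.36525
adj(I−A) = Cᵀ =
  [ 0.6450   0.2400   0.4350]
  [ 0.3300   0.5475   0.3075]
  [ 0.3700   0.3925   0.7875]
(I − A)⁻¹ = adj(I−A) / det(I−A) ≈
  [   1.7659     0.6571     1.1910]
  [   0.9035     1.4990     0.8419]
  [   1.0130     1.0746     2.1561]
x = (I − A)⁻¹ d = adj(I−A)·d / det(I−A), with det(I−A) = 0.36525:
  x_1 = (0.6450·540 + 0.2400·260 + 0.4350·320) / 0.36525 = 549.90 / 0.36525 ≈ 1505.544
  x_2 = (0.3300·540 + 0.5475·260 + 0.3075·320) / 0.36525 = 418.95 / 0.36525 ≈ 1147.023
  x_3 = (0.3700·540 + 0.3925·260 + 0.7875·320) / 0.36525 = 553.85 / 0.36525 ≈ 1516.359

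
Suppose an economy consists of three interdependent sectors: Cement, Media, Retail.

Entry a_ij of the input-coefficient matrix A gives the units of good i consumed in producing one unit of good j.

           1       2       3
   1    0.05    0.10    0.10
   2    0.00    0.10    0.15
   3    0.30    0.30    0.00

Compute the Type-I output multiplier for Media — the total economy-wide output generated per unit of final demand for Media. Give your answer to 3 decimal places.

I − A =
  [   0.95    -0.10    -0.10]
  [   0.00     0.90    -0.15]
  [  -0.30    -0.30     1.00]
Cofactors of I−A, C_ij = (−1)^(i+j)·(minor ij) (rows/columns in the sector order above):
  C_11 = (0.90)(1.00) − (-0.15)(-0.30) = 0.8550
  C_12 = −[(0.00)(1.00) − (-0.15)(-0.30)] = 0.0450
  C_13 = (0.00)(-0.30) − (0.90)(-0.30) = 0.2700
  C_21 = −[(-0.10)(1.00) − (-0.10)(-0.30)] = 0.1300
  C_22 = (0.95)(1.00) − (-0.10)(-0.30) = 0.9200
  C_23 = −[(0.95)(-0.30) − (-0.10)(-0.30)] = 0.3150
  C_31 = (-0.10)(-0.15) − (-0.10)(0.90) = 0.1050
  C_32 = −[(0.95)(-0.15) − (-0.10)(0.00)] = 0.1425
  C_33 = (0.95)(0.90) − (-0.10)(0.00) = 0.8550
det(I−A) = Σ_j (I−A)_1j·C_1j = (0.95)(0.8550) + (-0.10)(0.0450) + (-0.10)(0.2700) = 0.78075
adj(I−A) = Cᵀ =
  [ 0.8550   0.1300   0.1050]
  [ 0.0450   0.9200   0.1425]
  [ 0.2700   0.3150   0.8550]
(I − A)⁻¹ = adj(I−A) / det(I−A) ≈
  [   1.0951     0.1665     0.1345]
  [   0.0576     1.1784     0.1825]
  [   0.3458     0.4035     1.0951]
The output multiplier for sector j is the column-j sum of the Leontief inverse (I − A)⁻¹ = adj(I−A) / det(I−A).
Column 2 of adj(I−A): (0.1300, 0.9200, 0.3150); det(I−A) = 0.78075.
m_2 = (0.1300 + 0.9200 + 0.3150) / 0.78075 = 1.365 / 0.78075 ≈ 1.748.

m_2 = 1.748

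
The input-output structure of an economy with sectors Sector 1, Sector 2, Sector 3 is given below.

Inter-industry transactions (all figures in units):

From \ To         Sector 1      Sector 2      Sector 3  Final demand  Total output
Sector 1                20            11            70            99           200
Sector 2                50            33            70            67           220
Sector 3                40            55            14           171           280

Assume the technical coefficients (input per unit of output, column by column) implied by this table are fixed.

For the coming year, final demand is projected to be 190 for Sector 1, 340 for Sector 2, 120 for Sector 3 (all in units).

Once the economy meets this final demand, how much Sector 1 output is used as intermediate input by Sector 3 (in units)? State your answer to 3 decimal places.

z_13 = 89.622

Technical coefficients a_ij = z_ij / X_j:
  a_11 = 20/200 = 0.10, a_21 = 50/200 = 0.25, a_31 = 40/200 = 0.20
  a_12 = 11/220 = 0.05, a_22 = 33/220 = 0.15, a_32 = 55/220 = 0.25
  a_13 = 70/280 = 0.25, a_23 = 70/280 = 0.25, a_33 = 14/280 = 0.05
I − A =
  [   0.90    -0.05    -0.25]
  [  -0.25     0.85    -0.25]
  [  -0.20    -0.25     0.95]
Cofactors of I−A, C_ij = (−1)^(i+j)·(minor ij) (rows/columns in the sector order above):
  C_11 = (0.85)(0.95) − (-0.25)(-0.25) = 0.7450
  C_12 = −[(-0.25)(0.95) − (-0.25)(-0.20)] = 0.2875
  C_13 = (-0.25)(-0.25) − (0.85)(-0.20) = 0.2325
  C_21 = −[(-0.05)(0.95) − (-0.25)(-0.25)] = 0.1100
  C_22 = (0.90)(0.95) − (-0.25)(-0.20) = 0.8050
  C_23 = −[(0.90)(-0.25) − (-0.05)(-0.20)] = 0.2350
  C_31 = (-0.05)(-0.25) − (-0.25)(0.85) = 0.2250
  C_32 = −[(0.90)(-0.25) − (-0.25)(-0.25)] = 0.2875
  C_33 = (0.90)(0.85) − (-0.05)(-0.25) = 0.7525
det(I−A) = Σ_j (I−A)_1j·C_1j = (0.90)(0.7450) + (-0.05)(0.2875) + (-0.25)(0.2325) = 0.5980
adj(I−A) = Cᵀ =
  [ 0.7450   0.1100   0.2250]
  [ 0.2875   0.8050   0.2875]
  [ 0.2325   0.2350   0.7525]
(I − A)⁻¹ = adj(I−A) / det(I−A) ≈
  [   1.2458     0.1839     0.3763]
  [   0.4808     1.3462     0.4808]
  [   0.3888     0.3930     1.2584]
First solve x = (I − A)⁻¹ d = adj(I−A)·d / det(I−A); in particular x_3 = (0.2325·190 + 0.2350·340 + 0.7525·120) / 0.5980 = 214.375 / 0.5980 ≈ 358.48662.
Intermediate flow from 1 to 3: z_13 = a_13 · x_3 = 0.25 × 214.375 / 0.5980 = 53.59375 / 0.5980 ≈ 89.622.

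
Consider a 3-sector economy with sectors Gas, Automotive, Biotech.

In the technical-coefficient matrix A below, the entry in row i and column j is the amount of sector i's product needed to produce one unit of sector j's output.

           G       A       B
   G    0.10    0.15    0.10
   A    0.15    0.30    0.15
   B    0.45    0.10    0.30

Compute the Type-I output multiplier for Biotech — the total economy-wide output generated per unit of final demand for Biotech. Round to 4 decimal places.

I − A =
  [   0.90    -0.15    -0.10]
  [  -0.15     0.70    -0.15]
  [  -0.45    -0.10     0.70]
Cofactors of I−A, C_ij = (−1)^(i+j)·(minor ij) (rows/columns in the sector order above):
  C_11 = (0.70)(0.70) − (-0.15)(-0.10) = 0.4750
  C_12 = −[(-0.15)(0.70) − (-0.15)(-0.45)] = 0.1725
  C_13 = (-0.15)(-0.10) − (0.70)(-0.45) = 0.3300
  C_21 = −[(-0.15)(0.70) − (-0.10)(-0.10)] = 0.1150
  C_22 = (0.90)(0.70) − (-0.10)(-0.45) = 0.5850
  C_23 = −[(0.90)(-0.10) − (-0.15)(-0.45)] = 0.1575
  C_31 = (-0.15)(-0.15) − (-0.10)(0.70) = 0.0925
  C_32 = −[(0.90)(-0.15) − (-0.10)(-0.15)] = 0.1500
  C_33 = (0.90)(0.70) − (-0.15)(-0.15) = 0.6075
det(I−A) = Σ_j (I−A)_1j·C_1j = (0.90)(0.4750) + (-0.15)(0.1725) + (-0.10)(0.3300) = 0.368625
adj(I−A) = Cᵀ =
  [ 0.4750   0.1150   0.0925]
  [ 0.1725   0.5850   0.1500]
  [ 0.3300   0.1575   0.6075]
(I − A)⁻¹ = adj(I−A) / det(I−A) ≈
  [   1.28857     0.31197     0.25093]
  [   0.46796     1.58698     0.40692]
  [   0.89522     0.42726     1.64802]
The output multiplier for sector j is the column-j sum of the Leontief inverse (I − A)⁻¹ = adj(I−A) / det(I−A).
Column B of adj(I−A): (0.0925, 0.1500, 0.6075); det(I−A) = 0.368625.
m_B = (0.0925 + 0.1500 + 0.6075) / 0.368625 = 0.85 / 0.368625 ≈ 2.3059.

m_B = 2.3059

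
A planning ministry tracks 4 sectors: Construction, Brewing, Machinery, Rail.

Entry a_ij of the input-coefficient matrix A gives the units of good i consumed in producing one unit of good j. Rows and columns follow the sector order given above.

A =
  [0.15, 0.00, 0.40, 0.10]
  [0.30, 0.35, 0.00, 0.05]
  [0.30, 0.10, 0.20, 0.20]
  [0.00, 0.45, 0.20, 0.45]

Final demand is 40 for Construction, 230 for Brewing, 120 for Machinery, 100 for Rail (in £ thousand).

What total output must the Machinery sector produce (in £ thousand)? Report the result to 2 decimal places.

I − A =
  [   0.85     0.00    -0.40    -0.10]
  [  -0.30     0.65     0.00    -0.05]
  [  -0.30    -0.10     0.80    -0.20]
  [   0.00    -0.45    -0.20     0.55]
Compute the cofactors C_ij = (−1)^(i+j)·(3×3 minor ij) of I−A; the adjugate is their transpose:
adj(I−A) = Cᵀ =
  [ 0.24100   0.09600   0.14700   0.10600]
  [ 0.12300   0.26800   0.08050   0.07600]
  [ 0.14400   0.13675   0.27125   0.13725]
  [ 0.15300   0.26900   0.16450   0.35200]
det(I−A) = Σ_j (I−A)_1j·C_1j = (0.85)(0.24100) + (0.00)(0.12300) + (-0.40)(0.14400) + (-0.10)(0.15300) = 0.13195
(I − A)⁻¹ = adj(I−A) / det(I−A) ≈
  [   1.8264     0.7275     1.1141     0.8033]
  [   0.9322     2.0311     0.6101     0.5760]
  [   1.0913     1.0364     2.0557     1.0402]
  [   1.1595     2.0387     1.2467     2.6677]
x = (I − A)⁻¹ d = adj(I−A)·d / det(I−A), with det(I−A) = 0.13195:
  x_C = (0.24100·40 + 0.09600·230 + 0.14700·120 + 0.10600·100) / 0.13195 = 59.96 / 0.13195 ≈ 454.41
  x_B = (0.12300·40 + 0.26800·230 + 0.08050·120 + 0.07600·100) / 0.13195 = 83.82 / 0.13195 ≈ 635.24
  x_M = (0.14400·40 + 0.13675·230 + 0.27125·120 + 0.13725·100) / 0.13195 = 83.4875 / 0.13195 ≈ 632.72
  x_R = (0.15300·40 + 0.26900·230 + 0.16450·120 + 0.35200·100) / 0.13195 = 122.93 / 0.13195 ≈ 931.64

x_M = 632.72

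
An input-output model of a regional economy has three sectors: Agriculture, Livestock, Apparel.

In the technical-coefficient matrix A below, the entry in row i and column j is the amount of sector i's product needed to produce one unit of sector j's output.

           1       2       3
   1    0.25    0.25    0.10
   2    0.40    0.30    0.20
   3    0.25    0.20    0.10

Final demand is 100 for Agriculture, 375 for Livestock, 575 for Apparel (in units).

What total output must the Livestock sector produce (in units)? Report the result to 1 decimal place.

x_2 = 1252.8

I − A =
  [   0.75    -0.25    -0.10]
  [  -0.40     0.70    -0.20]
  [  -0.25    -0.20     0.90]
Cofactors of I−A, C_ij = (−1)^(i+j)·(minor ij) (rows/columns in the sector order above):
  C_11 = (0.70)(0.90) − (-0.20)(-0.20) = 0.5900
  C_12 = −[(-0.40)(0.90) − (-0.20)(-0.25)] = 0.4100
  C_13 = (-0.40)(-0.20) − (0.70)(-0.25) = 0.2550
  C_21 = −[(-0.25)(0.90) − (-0.10)(-0.20)] = 0.2450
  C_22 = (0.75)(0.90) − (-0.10)(-0.25) = 0.6500
  C_23 = −[(0.75)(-0.20) − (-0.25)(-0.25)] = 0.2125
  C_31 = (-0.25)(-0.20) − (-0.10)(0.70) = 0.1200
  C_32 = −[(0.75)(-0.20) − (-0.10)(-0.40)] = 0.1900
  C_33 = (0.75)(0.70) − (-0.25)(-0.40) = 0.4250
det(I−A) = Σ_j (I−A)_1j·C_1j = (0.75)(0.5900) + (-0.25)(0.4100) + (-0.10)(0.2550) = 0.3145
adj(I−A) = Cᵀ =
  [ 0.5900   0.2450   0.1200]
  [ 0.4100   0.6500   0.1900]
  [ 0.2550   0.2125   0.4250]
(I − A)⁻¹ = adj(I−A) / det(I−A) ≈
  [   1.8760     0.7790     0.3816]
  [   1.3037     2.0668     0.6041]
  [   0.8108     0.6757     1.3514]
x = (I − A)⁻¹ d = adj(I−A)·d / det(I−A), with det(I−A) = 0.3145:
  x_1 = (0.5900·100 + 0.2450·375 + 0.1200·575) / 0.3145 = 219.875 / 0.3145 ≈ 699.1
  x_2 = (0.4100·100 + 0.6500·375 + 0.1900·575) / 0.3145 = 394.00 / 0.3145 ≈ 1252.8
  x_3 = (0.2550·100 + 0.2125·375 + 0.4250·575) / 0.3145 = 349.5625 / 0.3145 ≈ 1111.5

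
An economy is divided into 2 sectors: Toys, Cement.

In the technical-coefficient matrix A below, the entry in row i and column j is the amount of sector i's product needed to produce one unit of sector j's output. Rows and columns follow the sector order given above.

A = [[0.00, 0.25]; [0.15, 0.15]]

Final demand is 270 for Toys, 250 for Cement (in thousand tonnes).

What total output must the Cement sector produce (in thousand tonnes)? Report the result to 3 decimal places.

x_C = 357.538

I − A =
  [   1.00    -0.25]
  [  -0.15     0.85]
det(I−A) = (1.00)(0.85) − (-0.25)(-0.15) = 0.8125
adj(I−A) = [[0.85, 0.25], [0.15, 1.00]]
(I − A)⁻¹ = adj(I−A) / det(I−A) ≈
  [   1.0462     0.3077]
  [   0.1846     1.2308]
x = (I − A)⁻¹ d = adj(I−A)·d / det(I−A), with det(I−A) = 0.8125:
  x_T = (0.85·270 + 0.25·250) / 0.8125 = 292.00 / 0.8125 ≈ 359.385
  x_C = (0.15·270 + 1.00·250) / 0.8125 = 290.50 / 0.8125 ≈ 357.538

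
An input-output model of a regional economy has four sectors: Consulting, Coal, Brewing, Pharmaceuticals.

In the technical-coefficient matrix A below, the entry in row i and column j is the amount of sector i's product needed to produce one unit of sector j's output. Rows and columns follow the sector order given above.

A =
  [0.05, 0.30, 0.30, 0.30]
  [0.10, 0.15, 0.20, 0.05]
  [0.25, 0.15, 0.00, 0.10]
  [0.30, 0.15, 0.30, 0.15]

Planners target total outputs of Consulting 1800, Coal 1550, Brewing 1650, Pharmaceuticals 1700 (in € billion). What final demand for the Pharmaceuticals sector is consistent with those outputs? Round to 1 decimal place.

d_4 = 177.5

I − A =
  [   0.95    -0.30    -0.30    -0.30]
  [  -0.10     0.85    -0.20    -0.05]
  [  -0.25    -0.15     1.00    -0.10]
  [  -0.30    -0.15    -0.30     0.85]
d = (I − A) x:
  d_1 = (+0.95)·1800 + (-0.30)·1550 + (-0.30)·1650 + (-0.30)·1700 = 240.0
  d_2 = (-0.10)·1800 + (+0.85)·1550 + (-0.20)·1650 + (-0.05)·1700 = 722.5
  d_3 = (-0.25)·1800 + (-0.15)·1550 + (+1.00)·1650 + (-0.10)·1700 = 797.5
  d_4 = (-0.30)·1800 + (-0.15)·1550 + (-0.30)·1650 + (+0.85)·1700 = 177.5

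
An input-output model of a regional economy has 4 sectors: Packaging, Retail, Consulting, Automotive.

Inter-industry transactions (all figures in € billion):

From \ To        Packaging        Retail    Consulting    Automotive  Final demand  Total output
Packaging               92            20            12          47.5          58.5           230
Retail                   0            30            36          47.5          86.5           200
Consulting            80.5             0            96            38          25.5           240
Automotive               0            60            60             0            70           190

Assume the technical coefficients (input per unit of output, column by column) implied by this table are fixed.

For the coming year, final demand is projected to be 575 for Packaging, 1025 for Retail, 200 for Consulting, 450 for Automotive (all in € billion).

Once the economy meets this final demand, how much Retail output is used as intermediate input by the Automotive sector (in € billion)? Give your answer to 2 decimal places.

z_24 = 397.98

Technical coefficients a_ij = z_ij / X_j:
  a_11 = 92/230 = 0.40, a_21 = 0/230 = 0.00, a_31 = 80.5/230 = 0.35, a_41 = 0/230 = 0.00
  a_12 = 20/200 = 0.10, a_22 = 30/200 = 0.15, a_32 = 0/200 = 0.00, a_42 = 60/200 = 0.30
  a_13 = 12/240 = 0.05, a_23 = 36/240 = 0.15, a_33 = 96/240 = 0.40, a_43 = 60/240 = 0.25
  a_14 = 47.5/190 = 0.25, a_24 = 47.5/190 = 0.25, a_34 = 38/190 = 0.20, a_44 = 0/190 = 0.00
I − A =
  [   0.60    -0.10    -0.05    -0.25]
  [   0.00     0.85    -0.15    -0.25]
  [  -0.35     0.00     0.60    -0.20]
  [   0.00    -0.30    -0.25     1.00]
Compute the cofactors C_ij = (−1)^(i+j)·(3×3 minor ij) of I−A; the adjugate is their transpose:
adj(I−A) = Cᵀ =
  [ 0.413500   0.103000   0.124375   0.154000]
  [ 0.074375   0.290625   0.127500   0.116750]
  [ 0.271250   0.097250   0.465000   0.185125]
  [ 0.090125   0.111500   0.154500   0.285875]
det(I−A) = Σ_j (I−A)_1j·C_1j = (0.60)(0.413500) + (-0.10)(0.074375) + (-0.05)(0.271250) + (-0.25)(0.090125) = 0.20456875
(I − A)⁻¹ = adj(I−A) / det(I−A) ≈
  [   2.0213     0.5035     0.6080     0.7528]
  [   0.3636     1.4207     0.6233     0.5707]
  [   1.3260     0.4754     2.2731     0.9050]
  [   0.4406     0.5450     0.7552     1.3975]
First solve x = (I − A)⁻¹ d = adj(I−A)·d / det(I−A); in particular x_4 = (0.090125·575 + 0.111500·1025 + 0.154500·200 + 0.285875·450) / 0.20456875 = 325.653125 / 0.20456875 ≈ 1591.9006.
Intermediate flow from 2 to 4: z_24 = a_24 · x_4 = 0.25 × 325.653125 / 0.20456875 = 81.41328125 / 0.20456875 ≈ 397.98.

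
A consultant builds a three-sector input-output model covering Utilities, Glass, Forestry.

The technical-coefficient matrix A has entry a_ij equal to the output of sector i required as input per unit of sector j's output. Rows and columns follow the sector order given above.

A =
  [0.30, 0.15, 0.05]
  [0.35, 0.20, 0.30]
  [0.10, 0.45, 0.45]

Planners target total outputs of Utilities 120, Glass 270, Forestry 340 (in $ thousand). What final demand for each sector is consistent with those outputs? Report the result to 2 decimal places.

I − A =
  [   0.70    -0.15    -0.05]
  [  -0.35     0.80    -0.30]
  [  -0.10    -0.45     0.55]
d = (I − A) x:
  d_U = (+0.70)·120 + (-0.15)·270 + (-0.05)·340 = 26.50
  d_G = (-0.35)·120 + (+0.80)·270 + (-0.30)·340 = 72.00
  d_F = (-0.10)·120 + (-0.45)·270 + (+0.55)·340 = 53.50

d_U = 26.50, d_G = 72.00, d_F = 53.50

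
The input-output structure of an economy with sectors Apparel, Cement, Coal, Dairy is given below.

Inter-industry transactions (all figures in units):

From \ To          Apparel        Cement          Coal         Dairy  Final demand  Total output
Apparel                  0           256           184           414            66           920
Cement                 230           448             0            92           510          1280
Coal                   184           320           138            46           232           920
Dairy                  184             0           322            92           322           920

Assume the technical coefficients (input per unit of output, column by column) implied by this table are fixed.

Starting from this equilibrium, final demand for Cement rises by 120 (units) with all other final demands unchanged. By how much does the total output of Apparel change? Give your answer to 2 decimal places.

Technical coefficients a_ij = z_ij / X_j:
  a_11 = 0/920 = 0.00, a_21 = 230/920 = 0.25, a_31 = 184/920 = 0.20, a_41 = 184/920 = 0.20
  a_12 = 256/1280 = 0.20, a_22 = 448/1280 = 0.35, a_32 = 320/1280 = 0.25, a_42 = 0/1280 = 0.00
  a_13 = 184/920 = 0.20, a_23 = 0/920 = 0.00, a_33 = 138/920 = 0.15, a_43 = 322/920 = 0.35
  a_14 = 414/920 = 0.45, a_24 = 92/920 = 0.10, a_34 = 46/920 = 0.05, a_44 = 92/920 = 0.10
I − A =
  [   1.00    -0.20    -0.20    -0.45]
  [  -0.25     0.65     0.00    -0.10]
  [  -0.20    -0.25     0.85    -0.05]
  [  -0.20     0.00    -0.35     0.90]
Compute the cofactors C_ij = (−1)^(i+j)·(3×3 minor ij) of I−A; the adjugate is their transpose:
adj(I−A) = Cᵀ =
  [ 0.477125   0.233875   0.226375   0.277125]
  [ 0.210875   0.601500   0.123375   0.179125]
  [ 0.184750   0.240500   0.477500   0.145625]
  [ 0.177875   0.145500   0.236000   0.471500]
det(I−A) = Σ_j (I−A)_1j·C_1j = (1.00)(0.477125) + (-0.20)(0.210875) + (-0.20)(0.184750) + (-0.45)(0.177875) = 0.31795625
(I − A)⁻¹ = adj(I−A) / det(I−A) ≈
  [   1.5006     0.7356     0.7120     0.8716]
  [   0.6632     1.8918     0.3880     0.5634]
  [   0.5811     0.7564     1.5018     0.4580]
  [   0.5594     0.4576     0.7422     1.4829]
Δx = (I − A)⁻¹ Δd with Δd having +120 in the Cement component and 0 elsewhere.
So Δx_1 = L_12 · (+120), where L_12 = adj(I−A)_12 / det(I−A) = 0.233875 / 0.31795625.
Δx_1 = 0.233875 × (+120) / 0.31795625 = 28.065 / 0.31795625 ≈ 88.27.

Δx_1 = 88.27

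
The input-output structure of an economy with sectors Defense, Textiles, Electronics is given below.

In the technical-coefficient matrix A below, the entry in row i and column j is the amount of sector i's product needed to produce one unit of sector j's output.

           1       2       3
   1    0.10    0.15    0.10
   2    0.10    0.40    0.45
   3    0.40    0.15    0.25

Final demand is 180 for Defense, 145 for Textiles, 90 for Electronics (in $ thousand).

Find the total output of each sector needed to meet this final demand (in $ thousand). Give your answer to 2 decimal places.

x_1 = 352.27, x_2 = 625.04, x_3 = 432.89

I − A =
  [   0.90    -0.15    -0.10]
  [  -0.10     0.60    -0.45]
  [  -0.40    -0.15     0.75]
Cofactors of I−A, C_ij = (−1)^(i+j)·(minor ij) (rows/columns in the sector order above):
  C_11 = (0.60)(0.75) − (-0.45)(-0.15) = 0.3825
  C_12 = −[(-0.10)(0.75) − (-0.45)(-0.40)] = 0.2550
  C_13 = (-0.10)(-0.15) − (0.60)(-0.40) = 0.2550
  C_21 = −[(-0.15)(0.75) − (-0.10)(-0.15)] = 0.1275
  C_22 = (0.90)(0.75) − (-0.10)(-0.40) = 0.6350
  C_23 = −[(0.90)(-0.15) − (-0.15)(-0.40)] = 0.1950
  C_31 = (-0.15)(-0.45) − (-0.10)(0.60) = 0.1275
  C_32 = −[(0.90)(-0.45) − (-0.10)(-0.10)] = 0.4150
  C_33 = (0.90)(0.60) − (-0.15)(-0.10) = 0.5250
det(I−A) = Σ_j (I−A)_1j·C_1j = (0.90)(0.3825) + (-0.15)(0.2550) + (-0.10)(0.2550) = 0.2805
adj(I−A) = Cᵀ =
  [ 0.3825   0.1275   0.1275]
  [ 0.2550   0.6350   0.4150]
  [ 0.2550   0.1950   0.5250]
(I − A)⁻¹ = adj(I−A) / det(I−A) ≈
  [   1.3636     0.4545     0.4545]
  [   0.9091     2.2638     1.4795]
  [   0.9091     0.6952     1.8717]
x = (I − A)⁻¹ d = adj(I−A)·d / det(I−A), with det(I−A) = 0.2805:
  x_1 = (0.3825·180 + 0.1275·145 + 0.1275·90) / 0.2805 = 98.8125 / 0.2805 ≈ 352.27
  x_2 = (0.2550·180 + 0.6350·145 + 0.4150·90) / 0.2805 = 175.325 / 0.2805 ≈ 625.04
  x_3 = (0.2550·180 + 0.1950·145 + 0.5250·90) / 0.2805 = 121.425 / 0.2805 ≈ 432.89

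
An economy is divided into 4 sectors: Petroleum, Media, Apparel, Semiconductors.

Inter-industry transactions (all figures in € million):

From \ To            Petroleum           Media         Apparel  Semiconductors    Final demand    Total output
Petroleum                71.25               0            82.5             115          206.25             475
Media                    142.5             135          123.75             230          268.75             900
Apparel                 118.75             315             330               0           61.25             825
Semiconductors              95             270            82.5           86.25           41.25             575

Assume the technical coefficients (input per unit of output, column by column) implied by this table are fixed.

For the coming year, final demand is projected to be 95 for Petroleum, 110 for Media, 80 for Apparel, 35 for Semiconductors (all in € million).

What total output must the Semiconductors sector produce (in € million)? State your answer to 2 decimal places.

x_4 = 318.07

Technical coefficients a_ij = z_ij / X_j:
  a_11 = 71.25/475 = 0.15, a_21 = 142.5/475 = 0.30, a_31 = 118.75/475 = 0.25, a_41 = 95/475 = 0.20
  a_12 = 0/900 = 0.00, a_22 = 135/900 = 0.15, a_32 = 315/900 = 0.35, a_42 = 270/900 = 0.30
  a_13 = 82.5/825 = 0.10, a_23 = 123.75/825 = 0.15, a_33 = 330/825 = 0.40, a_43 = 82.5/825 = 0.10
  a_14 = 115/575 = 0.20, a_24 = 230/575 = 0.40, a_34 = 0/575 = 0.00, a_44 = 86.25/575 = 0.15
I − A =
  [   0.85     0.00    -0.10    -0.20]
  [  -0.30     0.85    -0.15    -0.40]
  [  -0.25    -0.35     0.60     0.00]
  [  -0.20    -0.30    -0.10     0.85]
Compute the cofactors C_ij = (−1)^(i+j)·(3×3 minor ij) of I−A; the adjugate is their transpose:
adj(I−A) = Cᵀ =
  [ 0.302875   0.072750   0.086250   0.105500]
  [ 0.242875   0.383250   0.175875   0.237500]
  [ 0.267875   0.253875   0.460125   0.182500]
  [ 0.188500   0.182250   0.136500   0.357125]
det(I−A) = Σ_j (I−A)_1j·C_1j = (0.85)(0.302875) + (0.00)(0.242875) + (-0.10)(0.267875) + (-0.20)(0.188500) = 0.19295625
(I − A)⁻¹ = adj(I−A) / det(I−A) ≈
  [   1.5697     0.3770     0.4470     0.5468]
  [   1.2587     1.9862     0.9115     1.2308]
  [   1.3883     1.3157     2.3846     0.9458]
  [   0.9769     0.9445     0.7074     1.8508]
x = (I − A)⁻¹ d = adj(I−A)·d / det(I−A), with det(I−A) = 0.19295625:
  x_1 = (0.302875·95 + 0.072750·110 + 0.086250·80 + 0.105500·35) / 0.19295625 = 47.368125 / 0.19295625 ≈ 245.49
  x_2 = (0.242875·95 + 0.383250·110 + 0.175875·80 + 0.237500·35) / 0.19295625 = 87.613125 / 0.19295625 ≈ 454.06
  x_3 = (0.267875·95 + 0.253875·110 + 0.460125·80 + 0.182500·35) / 0.19295625 = 96.571875 / 0.19295625 ≈ 500.49
  x_4 = (0.188500·95 + 0.182250·110 + 0.136500·80 + 0.357125·35) / 0.19295625 = 61.374375 / 0.19295625 ≈ 318.07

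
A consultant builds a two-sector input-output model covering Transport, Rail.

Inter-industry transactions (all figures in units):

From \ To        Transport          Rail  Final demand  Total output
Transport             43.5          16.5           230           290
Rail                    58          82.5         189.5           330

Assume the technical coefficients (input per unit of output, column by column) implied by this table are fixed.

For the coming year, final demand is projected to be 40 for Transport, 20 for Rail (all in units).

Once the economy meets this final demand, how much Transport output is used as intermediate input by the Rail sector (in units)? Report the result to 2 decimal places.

Technical coefficients a_ij = z_ij / X_j:
  a_TT = 43.5/290 = 0.15, a_RT = 58/290 = 0.20
  a_TR = 16.5/330 = 0.05, a_RR = 82.5/330 = 0.25
I − A =
  [   0.85    -0.05]
  [  -0.20     0.75]
det(I−A) = (0.85)(0.75) − (-0.05)(-0.20) = 0.6275
adj(I−A) = [[0.75, 0.05], [0.20, 0.85]]
(I − A)⁻¹ = adj(I−A) / det(I−A) ≈
  [   1.1952     0.0797]
  [   0.3187     1.3546]
First solve x = (I − A)⁻¹ d = adj(I−A)·d / det(I−A); in particular x_R = (0.20·40 + 0.85·20) / 0.6275 = 25.00 / 0.6275 ≈ 39.8406.
Intermediate flow from T to R: z_TR = a_TR · x_R = 0.05 × 25.00 / 0.6275 = 1.25 / 0.6275 ≈ 1.99.

z_TR = 1.99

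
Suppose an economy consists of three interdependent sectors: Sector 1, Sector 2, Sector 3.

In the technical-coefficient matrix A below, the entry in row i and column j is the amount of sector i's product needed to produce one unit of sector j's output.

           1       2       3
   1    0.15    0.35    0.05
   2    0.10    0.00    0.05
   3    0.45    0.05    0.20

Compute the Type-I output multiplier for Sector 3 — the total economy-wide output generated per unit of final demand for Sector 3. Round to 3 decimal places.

m_3 = 1.502

I − A =
  [   0.85    -0.35    -0.05]
  [  -0.10     1.00    -0.05]
  [  -0.45    -0.05     0.80]
Cofactors of I−A, C_ij = (−1)^(i+j)·(minor ij) (rows/columns in the sector order above):
  C_11 = (1.00)(0.80) − (-0.05)(-0.05) = 0.7975
  C_12 = −[(-0.10)(0.80) − (-0.05)(-0.45)] = 0.1025
  C_13 = (-0.10)(-0.05) − (1.00)(-0.45) = 0.4550
  C_21 = −[(-0.35)(0.80) − (-0.05)(-0.05)] = 0.2825
  C_22 = (0.85)(0.80) − (-0.05)(-0.45) = 0.6575
  C_23 = −[(0.85)(-0.05) − (-0.35)(-0.45)] = 0.2000
  C_31 = (-0.35)(-0.05) − (-0.05)(1.00) = 0.0675
  C_32 = −[(0.85)(-0.05) − (-0.05)(-0.10)] = 0.0475
  C_33 = (0.85)(1.00) − (-0.35)(-0.10) = 0.8150
det(I−A) = Σ_j (I−A)_1j·C_1j = (0.85)(0.7975) + (-0.35)(0.1025) + (-0.05)(0.4550) = 0.61925
adj(I−A) = Cᵀ =
  [ 0.7975   0.2825   0.0675]
  [ 0.1025   0.6575   0.0475]
  [ 0.4550   0.2000   0.8150]
(I − A)⁻¹ = adj(I−A) / det(I−A) ≈
  [   1.2878     0.4562     0.1090]
  [   0.1655     1.0618     0.0767]
  [   0.7348     0.3230     1.3161]
The output multiplier for sector j is the column-j sum of the Leontief inverse (I − A)⁻¹ = adj(I−A) / det(I−A).
Column 3 of adj(I−A): (0.0675, 0.0475, 0.8150); det(I−A) = 0.61925.
m_3 = (0.0675 + 0.0475 + 0.8150) / 0.61925 = 0.93 / 0.61925 ≈ 1.502.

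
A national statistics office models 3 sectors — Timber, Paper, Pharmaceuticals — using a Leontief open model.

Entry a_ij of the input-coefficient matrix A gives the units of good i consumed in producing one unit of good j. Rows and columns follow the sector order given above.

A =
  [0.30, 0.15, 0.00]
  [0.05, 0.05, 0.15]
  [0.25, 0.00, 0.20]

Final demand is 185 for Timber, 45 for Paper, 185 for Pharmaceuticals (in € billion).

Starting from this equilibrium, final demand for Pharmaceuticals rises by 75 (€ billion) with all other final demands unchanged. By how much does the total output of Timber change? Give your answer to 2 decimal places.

I − A =
  [   0.70    -0.15     0.00]
  [  -0.05     0.95    -0.15]
  [  -0.25     0.00     0.80]
Cofactors of I−A, C_ij = (−1)^(i+j)·(minor ij) (rows/columns in the sector order above):
  C_11 = (0.95)(0.80) − (-0.15)(0.00) = 0.7600
  C_12 = −[(-0.05)(0.80) − (-0.15)(-0.25)] = 0.0775
  C_13 = (-0.05)(0.00) − (0.95)(-0.25) = 0.2375
  C_21 = −[(-0.15)(0.80) − (0.00)(0.00)] = 0.1200
  C_22 = (0.70)(0.80) − (0.00)(-0.25) = 0.5600
  C_23 = −[(0.70)(0.00) − (-0.15)(-0.25)] = 0.0375
  C_31 = (-0.15)(-0.15) − (0.00)(0.95) = 0.0225
  C_32 = −[(0.70)(-0.15) − (0.00)(-0.05)] = 0.1050
  C_33 = (0.70)(0.95) − (-0.15)(-0.05) = 0.6575
det(I−A) = Σ_j (I−A)_1j·C_1j = (0.70)(0.7600) + (-0.15)(0.0775) + (0.00)(0.2375) = 0.520375
adj(I−A) = Cᵀ =
  [ 0.7600   0.1200   0.0225]
  [ 0.0775   0.5600   0.1050]
  [ 0.2375   0.0375   0.6575]
(I − A)⁻¹ = adj(I−A) / det(I−A) ≈
  [   1.4605     0.2306     0.0432]
  [   0.1489     1.0761     0.2018]
  [   0.4564     0.0721     1.2635]
Δx = (I − A)⁻¹ Δd with Δd having +75 in the Pharmaceuticals component and 0 elsewhere.
So Δx_1 = L_13 · (+75), where L_13 = adj(I−A)_13 / det(I−A) = 0.0225 / 0.520375.
Δx_1 = 0.0225 × (+75) / 0.520375 = 1.6875 / 0.520375 ≈ 3.24.

Δx_1 = 3.24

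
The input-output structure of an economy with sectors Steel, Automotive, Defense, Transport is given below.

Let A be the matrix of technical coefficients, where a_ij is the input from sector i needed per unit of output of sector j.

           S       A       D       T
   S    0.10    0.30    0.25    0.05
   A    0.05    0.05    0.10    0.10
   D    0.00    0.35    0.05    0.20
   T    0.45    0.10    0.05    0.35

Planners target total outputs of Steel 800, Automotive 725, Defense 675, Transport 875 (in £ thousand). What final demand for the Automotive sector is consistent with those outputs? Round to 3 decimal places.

I − A =
  [   0.90    -0.30    -0.25    -0.05]
  [  -0.05     0.95    -0.10    -0.10]
  [   0.00    -0.35     0.95    -0.20]
  [  -0.45    -0.10    -0.05     0.65]
d = (I − A) x:
  d_S = (+0.90)·800 + (-0.30)·725 + (-0.25)·675 + (-0.05)·875 = 290.000
  d_A = (-0.05)·800 + (+0.95)·725 + (-0.10)·675 + (-0.10)·875 = 493.750
  d_D = (+0.00)·800 + (-0.35)·725 + (+0.95)·675 + (-0.20)·875 = 212.500
  d_T = (-0.45)·800 + (-0.10)·725 + (-0.05)·675 + (+0.65)·875 = 102.500

d_A = 493.750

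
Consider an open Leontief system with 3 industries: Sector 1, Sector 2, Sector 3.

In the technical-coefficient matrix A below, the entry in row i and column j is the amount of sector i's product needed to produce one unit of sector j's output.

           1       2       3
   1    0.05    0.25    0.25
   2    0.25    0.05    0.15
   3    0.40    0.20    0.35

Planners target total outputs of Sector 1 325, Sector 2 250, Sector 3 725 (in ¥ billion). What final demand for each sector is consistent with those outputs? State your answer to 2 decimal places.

d_1 = 65.00, d_2 = 47.50, d_3 = 291.25

I − A =
  [   0.95    -0.25    -0.25]
  [  -0.25     0.95    -0.15]
  [  -0.40    -0.20     0.65]
d = (I − A) x:
  d_1 = (+0.95)·325 + (-0.25)·250 + (-0.25)·725 = 65.00
  d_2 = (-0.25)·325 + (+0.95)·250 + (-0.15)·725 = 47.50
  d_3 = (-0.40)·325 + (-0.20)·250 + (+0.65)·725 = 291.25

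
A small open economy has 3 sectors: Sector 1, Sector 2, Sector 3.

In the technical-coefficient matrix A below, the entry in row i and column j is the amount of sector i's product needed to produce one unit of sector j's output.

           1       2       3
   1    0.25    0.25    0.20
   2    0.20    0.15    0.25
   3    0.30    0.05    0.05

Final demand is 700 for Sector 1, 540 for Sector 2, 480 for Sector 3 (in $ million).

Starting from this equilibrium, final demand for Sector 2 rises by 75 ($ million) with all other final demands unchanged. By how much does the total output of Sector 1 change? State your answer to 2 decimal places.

I − A =
  [   0.75    -0.25    -0.20]
  [  -0.20     0.85    -0.25]
  [  -0.30    -0.05     0.95]
Cofactors of I−A, C_ij = (−1)^(i+j)·(minor ij) (rows/columns in the sector order above):
  C_11 = (0.85)(0.95) − (-0.25)(-0.05) = 0.7950
  C_12 = −[(-0.20)(0.95) − (-0.25)(-0.30)] = 0.2650
  C_13 = (-0.20)(-0.05) − (0.85)(-0.30) = 0.2650
  C_21 = −[(-0.25)(0.95) − (-0.20)(-0.05)] = 0.2475
  C_22 = (0.75)(0.95) − (-0.20)(-0.30) = 0.6525
  C_23 = −[(0.75)(-0.05) − (-0.25)(-0.30)] = 0.1125
  C_31 = (-0.25)(-0.25) − (-0.20)(0.85) = 0.2325
  C_32 = −[(0.75)(-0.25) − (-0.20)(-0.20)] = 0.2275
  C_33 = (0.75)(0.85) − (-0.25)(-0.20) = 0.5875
det(I−A) = Σ_j (I−A)_1j·C_1j = (0.75)(0.7950) + (-0.25)(0.2650) + (-0.20)(0.2650) = 0.4770
adj(I−A) = Cᵀ =
  [ 0.7950   0.2475   0.2325]
  [ 0.2650   0.6525   0.2275]
  [ 0.2650   0.1125   0.5875]
(I − A)⁻¹ = adj(I−A) / det(I−A) ≈
  [   1.6667     0.5189     0.4874]
  [   0.5556     1.3679     0.4769]
  [   0.5556     0.2358     1.2317]
Δx = (I − A)⁻¹ Δd with Δd having +75 in the Sector 2 component and 0 elsewhere.
So Δx_1 = L_12 · (+75), where L_12 = adj(I−A)_12 / det(I−A) = 0.2475 / 0.4770.
Δx_1 = 0.2475 × (+75) / 0.4770 = 18.5625 / 0.4770 ≈ 38.92.

Δx_1 = 38.92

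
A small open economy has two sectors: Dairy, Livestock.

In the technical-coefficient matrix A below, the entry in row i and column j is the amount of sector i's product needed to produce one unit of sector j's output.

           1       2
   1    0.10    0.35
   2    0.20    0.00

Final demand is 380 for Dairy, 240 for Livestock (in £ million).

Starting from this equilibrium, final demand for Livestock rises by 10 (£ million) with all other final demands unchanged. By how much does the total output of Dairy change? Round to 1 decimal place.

Δx_1 = 4.2

I − A =
  [   0.90    -0.35]
  [  -0.20     1.00]
det(I−A) = (0.90)(1.00) − (-0.35)(-0.20) = 0.8300
adj(I−A) = [[1.00, 0.35], [0.20, 0.90]]
(I − A)⁻¹ = adj(I−A) / det(I−A) ≈
  [   1.2048     0.4217]
  [   0.2410     1.0843]
Δx = (I − A)⁻¹ Δd with Δd having +10 in the Livestock component and 0 elsewhere.
So Δx_1 = L_12 · (+10), where L_12 = adj(I−A)_12 / det(I−A) = 0.35 / 0.8300.
Δx_1 = 0.35 × (+10) / 0.8300 = 3.50 / 0.8300 ≈ 4.2.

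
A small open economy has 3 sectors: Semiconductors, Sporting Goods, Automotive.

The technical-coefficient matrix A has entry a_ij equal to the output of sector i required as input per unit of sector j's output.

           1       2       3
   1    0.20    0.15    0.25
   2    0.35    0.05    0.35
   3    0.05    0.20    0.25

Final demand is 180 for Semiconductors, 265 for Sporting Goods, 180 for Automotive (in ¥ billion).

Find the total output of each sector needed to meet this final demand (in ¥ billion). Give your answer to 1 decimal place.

x_1 = 476.5, x_2 = 615.1, x_3 = 435.8

I − A =
  [   0.80    -0.15    -0.25]
  [  -0.35     0.95    -0.35]
  [  -0.05    -0.20     0.75]
Cofactors of I−A, C_ij = (−1)^(i+j)·(minor ij) (rows/columns in the sector order above):
  C_11 = (0.95)(0.75) − (-0.35)(-0.20) = 0.6425
  C_12 = −[(-0.35)(0.75) − (-0.35)(-0.05)] = 0.2800
  C_13 = (-0.35)(-0.20) − (0.95)(-0.05) = 0.1175
  C_21 = −[(-0.15)(0.75) − (-0.25)(-0.20)] = 0.1625
  C_22 = (0.80)(0.75) − (-0.25)(-0.05) = 0.5875
  C_23 = −[(0.80)(-0.20) − (-0.15)(-0.05)] = 0.1675
  C_31 = (-0.15)(-0.35) − (-0.25)(0.95) = 0.2900
  C_32 = −[(0.80)(-0.35) − (-0.25)(-0.35)] = 0.3675
  C_33 = (0.80)(0.95) − (-0.15)(-0.35) = 0.7075
det(I−A) = Σ_j (I−A)_1j·C_1j = (0.80)(0.6425) + (-0.15)(0.2800) + (-0.25)(0.1175) = 0.442625
adj(I−A) = Cᵀ =
  [ 0.6425   0.1625   0.2900]
  [ 0.2800   0.5875   0.3675]
  [ 0.1175   0.1675   0.7075]
(I − A)⁻¹ = adj(I−A) / det(I−A) ≈
  [   1.4516     0.3671     0.6552]
  [   0.6326     1.3273     0.8303]
  [   0.2655     0.3784     1.5984]
x = (I − A)⁻¹ d = adj(I−A)·d / det(I−A), with det(I−A) = 0.442625:
  x_1 = (0.6425·180 + 0.1625·265 + 0.2900·180) / 0.442625 = 210.9125 / 0.442625 ≈ 476.5
  x_2 = (0.2800·180 + 0.5875·265 + 0.3675·180) / 0.442625 = 272.2375 / 0.442625 ≈ 615.1
  x_3 = (0.1175·180 + 0.1675·265 + 0.7075·180) / 0.442625 = 192.8875 / 0.442625 ≈ 435.8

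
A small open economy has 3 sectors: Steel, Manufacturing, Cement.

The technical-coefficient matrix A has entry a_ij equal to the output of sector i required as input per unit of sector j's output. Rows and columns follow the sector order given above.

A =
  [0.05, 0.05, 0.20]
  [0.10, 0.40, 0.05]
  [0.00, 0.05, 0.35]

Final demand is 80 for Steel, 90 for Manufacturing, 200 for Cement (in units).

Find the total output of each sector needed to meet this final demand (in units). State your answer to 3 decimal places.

I − A =
  [   0.95    -0.05    -0.20]
  [  -0.10     0.60    -0.05]
  [   0.00    -0.05     0.65]
Cofactors of I−A, C_ij = (−1)^(i+j)·(minor ij) (rows/columns in the sector order above):
  C_11 = (0.60)(0.65) − (-0.05)(-0.05) = 0.3875
  C_12 = −[(-0.10)(0.65) − (-0.05)(0.00)] = 0.0650
  C_13 = (-0.10)(-0.05) − (0.60)(0.00) = 0.0050
  C_21 = −[(-0.05)(0.65) − (-0.20)(-0.05)] = 0.0425
  C_22 = (0.95)(0.65) − (-0.20)(0.00) = 0.6175
  C_23 = −[(0.95)(-0.05) − (-0.05)(0.00)] = 0.0475
  C_31 = (-0.05)(-0.05) − (-0.20)(0.60) = 0.1225
  C_32 = −[(0.95)(-0.05) − (-0.20)(-0.10)] = 0.0675
  C_33 = (0.95)(0.60) − (-0.05)(-0.10) = 0.5650
det(I−A) = Σ_j (I−A)_1j·C_1j = (0.95)(0.3875) + (-0.05)(0.0650) + (-0.20)(0.0050) = 0.363875
adj(I−A) = Cᵀ =
  [ 0.3875   0.0425   0.1225]
  [ 0.0650   0.6175   0.0675]
  [ 0.0050   0.0475   0.5650]
(I − A)⁻¹ = adj(I−A) / det(I−A) ≈
  [   1.0649     0.1168     0.3367]
  [   0.1786     1.6970     0.1855]
  [   0.0137     0.1305     1.5527]
x = (I − A)⁻¹ d = adj(I−A)·d / det(I−A), with det(I−A) = 0.363875:
  x_S = (0.3875·80 + 0.0425·90 + 0.1225·200) / 0.363875 = 59.325 / 0.363875 ≈ 163.037
  x_M = (0.0650·80 + 0.6175·90 + 0.0675·200) / 0.363875 = 74.275 / 0.363875 ≈ 204.122
  x_C = (0.0050·80 + 0.0475·90 + 0.5650·200) / 0.363875 = 117.675 / 0.363875 ≈ 323.394

x_S = 163.037, x_M = 204.122, x_C = 323.394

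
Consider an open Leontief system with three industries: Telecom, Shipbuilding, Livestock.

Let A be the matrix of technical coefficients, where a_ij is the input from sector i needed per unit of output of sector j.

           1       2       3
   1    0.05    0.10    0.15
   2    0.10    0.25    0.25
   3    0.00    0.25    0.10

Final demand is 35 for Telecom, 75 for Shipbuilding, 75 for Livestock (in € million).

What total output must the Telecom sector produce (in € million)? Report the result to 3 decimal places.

I − A =
  [   0.95    -0.10    -0.15]
  [  -0.10     0.75    -0.25]
  [   0.00    -0.25     0.90]
Cofactors of I−A, C_ij = (−1)^(i+j)·(minor ij) (rows/columns in the sector order above):
  C_11 = (0.75)(0.90) − (-0.25)(-0.25) = 0.6125
  C_12 = −[(-0.10)(0.90) − (-0.25)(0.00)] = 0.0900
  C_13 = (-0.10)(-0.25) − (0.75)(0.00) = 0.0250
  C_21 = −[(-0.10)(0.90) − (-0.15)(-0.25)] = 0.1275
  C_22 = (0.95)(0.90) − (-0.15)(0.00) = 0.8550
  C_23 = −[(0.95)(-0.25) − (-0.10)(0.00)] = 0.2375
  C_31 = (-0.10)(-0.25) − (-0.15)(0.75) = 0.1375
  C_32 = −[(0.95)(-0.25) − (-0.15)(-0.10)] = 0.2525
  C_33 = (0.95)(0.75) − (-0.10)(-0.10) = 0.7025
det(I−A) = Σ_j (I−A)_1j·C_1j = (0.95)(0.6125) + (-0.10)(0.0900) + (-0.15)(0.0250) = 0.569125
adj(I−A) = Cᵀ =
  [ 0.6125   0.1275   0.1375]
  [ 0.0900   0.8550   0.2525]
  [ 0.0250   0.2375   0.7025]
(I − A)⁻¹ = adj(I−A) / det(I−A) ≈
  [   1.0762     0.2240     0.2416]
  [   0.1581     1.5023     0.4437]
  [   0.0439     0.4173     1.2344]
x = (I − A)⁻¹ d = adj(I−A)·d / det(I−A), with det(I−A) = 0.569125:
  x_1 = (0.6125·35 + 0.1275·75 + 0.1375·75) / 0.569125 = 41.3125 / 0.569125 ≈ 72.590
  x_2 = (0.0900·35 + 0.8550·75 + 0.2525·75) / 0.569125 = 86.2125 / 0.569125 ≈ 151.483
  x_3 = (0.0250·35 + 0.2375·75 + 0.7025·75) / 0.569125 = 71.375 / 0.569125 ≈ 125.412

x_1 = 72.590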